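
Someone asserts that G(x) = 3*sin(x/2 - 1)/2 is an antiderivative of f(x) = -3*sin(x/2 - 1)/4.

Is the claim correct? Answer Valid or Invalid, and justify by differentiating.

Invalid: d/dx[G] - f = 3*sin(x/2 - 1)/4 + 3*cos(x/2 - 1)/4, which is not 0.

d/dx[G] = 3*cos(x/2 - 1)/4
d/dx[G] - f(x) = 3*sin(x/2 - 1)/4 + 3*cos(x/2 - 1)/4 != 0.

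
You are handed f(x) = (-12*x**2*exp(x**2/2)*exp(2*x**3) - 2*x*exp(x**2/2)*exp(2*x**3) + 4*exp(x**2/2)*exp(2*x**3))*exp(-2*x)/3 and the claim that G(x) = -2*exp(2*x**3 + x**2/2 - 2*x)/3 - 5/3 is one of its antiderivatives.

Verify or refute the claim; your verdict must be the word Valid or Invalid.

Valid - the claim checks out under differentiation.

d/dx[G] = -4*x**2*exp(-2*x)*exp(x**2/2)*exp(2*x**3) - 2*x*exp(-2*x)*exp(x**2/2)*exp(2*x**3)/3 + 4*exp(-2*x)*exp(x**2/2)*exp(2*x**3)/3
This equals f(x) exactly, so the claim holds.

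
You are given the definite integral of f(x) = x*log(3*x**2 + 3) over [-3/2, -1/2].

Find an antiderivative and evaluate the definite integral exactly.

Antiderivative: F(x) = (x**2*log(3*x**2 + 3) - x**2 + log(x**2 + 1))/2; value = -9*log(39/4)/8 - log(13/4)/2 + log(5/4)/2 + log(15/4)/8 + 1

Check any antiderivative F(x) by computing F'(x) and comparing it with f(x).
F(x) = (x**2*log(3*x**2 + 3) - x**2 + log(x**2 + 1))/2 is an antiderivative of f.
Check: d/dx[(x**2*log(3*x**2 + 3) - x**2 + log(x**2 + 1))/2] = x*log(x**2 + 1) + x*log(3), which equals f(x).
F(-1/2) = -1/8 + log(5/4)/2 + log(15/4)/8; F(-3/2) = -9/8 + log(13/4)/2 + 9*log(39/4)/8.
Integral = F(-1/2) - F(-3/2) = -9*log(39/4)/8 - log(13/4)/2 + log(5/4)/2 + log(15/4)/8 + 1.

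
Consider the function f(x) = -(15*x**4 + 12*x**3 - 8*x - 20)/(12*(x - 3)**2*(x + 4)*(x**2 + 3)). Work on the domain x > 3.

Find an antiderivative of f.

Factor the denominator (12*(x - 3)**2*(x + 4)*(x**2 + 3)) and decompose: f = -(37*x + 1201)/(5472*(x**2 + 3)) - 257/(931*(x + 4)) - 13649/(14112*(x - 3)) - 1495/(1008*(x - 3)**2); each piece integrates to a log, atan, or power term.
Check: d/dx[(-1555986*x*log(x - 3) - 444096*x*log(x + 4) - 5439*x*log(x**2 + 3) - 117698*sqrt(3)*x*atan(sqrt(3)*x/3) + 4667958*log(x - 3) + 1332288*log(x + 4) + 16317*log(x**2 + 3) + 353094*sqrt(3)*atan(sqrt(3)*x/3) + 2386020)/(1608768*x - 4826304)] = (-15*x**4 - 12*x**3 + 8*x + 20)/(12*x**5 - 24*x**4 - 144*x**3 + 360*x**2 - 540*x + 1296), which equals f(x).

An antiderivative is F(x) = (-1555986*x*log(x - 3) - 444096*x*log(x + 4) - 5439*x*log(x**2 + 3) - 117698*sqrt(3)*x*atan(sqrt(3)*x/3) + 4667958*log(x - 3) + 1332288*log(x + 4) + 16317*log(x**2 + 3) + 353094*sqrt(3)*atan(sqrt(3)*x/3) + 2386020)/(1608768*x - 4826304).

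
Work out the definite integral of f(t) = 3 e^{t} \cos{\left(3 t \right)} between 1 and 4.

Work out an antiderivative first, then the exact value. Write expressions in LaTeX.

Antiderivative: F(t) = \frac{9 e^{t} \sin{\left(3 t \right)}}{10} + \frac{3 e^{t} \cos{\left(3 t \right)}}{10}; value = \frac{9 e^{4} \sin{\left(12 \right)}}{10} - \frac{9 e \sin{\left(3 \right)}}{10} - \frac{3 e \cos{\left(3 \right)}}{10} + \frac{3 e^{4} \cos{\left(12 \right)}}{10}

Check any antiderivative F(t) by computing F'(t) and comparing it with f(t).
F(t) = \frac{9 e^{t} \sin{\left(3 t \right)}}{10} + \frac{3 e^{t} \cos{\left(3 t \right)}}{10} is an antiderivative of f.
Check: d/dt[\frac{9 e^{t} \sin{\left(3 t \right)}}{10} + \frac{3 e^{t} \cos{\left(3 t \right)}}{10}] = 3 e^{t} \cos{\left(3 t \right)} = f(t).
F(4) = \frac{9 e^{4} \sin{\left(12 \right)}}{10} + \frac{3 e^{4} \cos{\left(12 \right)}}{10}; F(1) = \frac{3 e \cos{\left(3 \right)}}{10} + \frac{9 e \sin{\left(3 \right)}}{10}.
Integral = F(4) - F(1) = \frac{9 e^{4} \sin{\left(12 \right)}}{10} - \frac{9 e \sin{\left(3 \right)}}{10} - \frac{3 e \cos{\left(3 \right)}}{10} + \frac{3 e^{4} \cos{\left(12 \right)}}{10}.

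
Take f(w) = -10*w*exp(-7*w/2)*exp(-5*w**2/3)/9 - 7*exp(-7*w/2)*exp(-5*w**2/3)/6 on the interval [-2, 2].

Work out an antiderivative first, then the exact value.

f has the shape u'v + uv' for u = exp(-w/2)/3 and v = exp(-5*w**2/3 - 3*w) — it is the derivative of the product u*v.
F(w) = exp(-w/2)*exp(-5*w**2/3 - 3*w)/3 is an antiderivative of f.
Check: d/dw[exp(-w/2)*exp(-5*w**2/3 - 3*w)/3] = (-20*w - 21)*exp(-7*w/2)*exp(-5*w**2/3)/18, which equals f(w).
F(2) = exp(-41/3)/3; F(-2) = exp(1/3)/3.
Integral = F(2) - F(-2) = -exp(1/3)/3 + exp(-41/3)/3.

Antiderivative: F(w) = exp(-w/2)*exp(-5*w**2/3 - 3*w)/3; value = -exp(1/3)/3 + exp(-41/3)/3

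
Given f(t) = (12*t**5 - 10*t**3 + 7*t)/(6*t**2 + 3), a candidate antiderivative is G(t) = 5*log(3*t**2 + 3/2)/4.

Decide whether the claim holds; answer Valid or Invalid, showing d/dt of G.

Invalid: d/dt[G] - f = -2*t**3 + 8*t/3, which is not 0.

d/dt[G] = 5*t/(2*t**2 + 1)
d/dt[G] - f(t) = -2*t**3 + 8*t/3 != 0.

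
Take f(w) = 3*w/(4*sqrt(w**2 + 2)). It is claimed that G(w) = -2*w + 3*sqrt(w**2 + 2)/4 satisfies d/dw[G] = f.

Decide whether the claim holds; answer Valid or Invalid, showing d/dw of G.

Invalid: d/dw[G] - f = -2, which is not 0.

d/dw[G] = (3*w - 8*sqrt(w**2 + 2))/(4*sqrt(w**2 + 2))
d/dw[G] - f(w) = -2 != 0.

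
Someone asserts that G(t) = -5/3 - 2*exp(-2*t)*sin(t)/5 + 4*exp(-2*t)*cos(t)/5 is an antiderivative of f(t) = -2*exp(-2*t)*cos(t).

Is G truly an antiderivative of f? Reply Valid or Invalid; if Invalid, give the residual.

Valid: G'(t) = f(t).

d/dt[G] = -2*exp(-2*t)*cos(t)
This equals f(t) exactly, so the claim holds.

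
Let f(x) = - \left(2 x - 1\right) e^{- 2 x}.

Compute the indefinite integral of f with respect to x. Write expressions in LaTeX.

Recognize the product-rule pattern: f = u'v + uv' with u = x, v = e^{- 2 x}, so integration by parts undoes it.
Check: d/dx[x e^{- 2 x}] = \left(1 - 2 x\right) e^{- 2 x}, which equals f(x).

F(x) = x e^{- 2 x} + C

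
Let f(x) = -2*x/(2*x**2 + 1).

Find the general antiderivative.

f matches the chain-rule pattern g'(h)*h' with inner function h(x) = 4*x**2 + 2; substituting u = h(x) collapses the integral.
Check: d/dx[-log(4*x**2 + 2)/2] = -2*x/(2*x**2 + 1) = f(x).

F(x) = -log(4*x**2 + 2)/2 + C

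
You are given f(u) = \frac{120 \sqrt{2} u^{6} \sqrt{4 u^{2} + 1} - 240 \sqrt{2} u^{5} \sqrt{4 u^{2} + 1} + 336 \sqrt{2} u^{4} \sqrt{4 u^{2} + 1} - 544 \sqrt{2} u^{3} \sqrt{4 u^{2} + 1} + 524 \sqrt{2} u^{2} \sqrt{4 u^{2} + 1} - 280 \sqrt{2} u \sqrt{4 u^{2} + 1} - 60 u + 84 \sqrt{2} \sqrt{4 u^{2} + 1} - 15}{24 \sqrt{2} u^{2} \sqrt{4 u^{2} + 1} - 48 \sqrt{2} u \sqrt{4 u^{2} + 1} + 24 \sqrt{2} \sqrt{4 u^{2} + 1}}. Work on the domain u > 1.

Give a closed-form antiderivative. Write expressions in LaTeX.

An antiderivative is F(u) = \frac{48 u^{6} - 48 u^{5} + 144 u^{4} - 256 u^{3} + 280 u^{2} - 376 u + 15 \sqrt{2} \sqrt{4 u^{2} + 1} + 208}{48 \left(u - 1\right)}.

Since d/du undoes antidifferentiation here, F'(u) = f(u) is required of F(u).
Check: d/du[\frac{48 u^{6} - 48 u^{5} + 144 u^{4} - 256 u^{3} + 280 u^{2} - 376 u + 15 \sqrt{2} \sqrt{4 u^{2} + 1} + 208}{48 \left(u - 1\right)}] = \frac{240 u^{6} \sqrt{4 u^{2} + 1} - 480 u^{5} \sqrt{4 u^{2} + 1} + 672 u^{4} \sqrt{4 u^{2} + 1} - 1088 u^{3} \sqrt{4 u^{2} + 1} + 1048 u^{2} \sqrt{4 u^{2} + 1} - 560 u \sqrt{4 u^{2} + 1} - 60 \sqrt{2} u + 168 \sqrt{4 u^{2} + 1} - 15 \sqrt{2}}{48 u^{2} \sqrt{4 u^{2} + 1} - 96 u \sqrt{4 u^{2} + 1} + 48 \sqrt{4 u^{2} + 1}}, which equals f(u).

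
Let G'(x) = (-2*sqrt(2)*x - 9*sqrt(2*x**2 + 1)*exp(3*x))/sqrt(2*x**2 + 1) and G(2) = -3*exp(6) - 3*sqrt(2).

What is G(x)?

G(x) = -sqrt(2)*sqrt(2*x**2 + 1) - 3*exp(3*x)

Differentiate the proposed G(x) back; it has to land on the given G'(x).
A general antiderivative is -sqrt(4*x**2 + 2) - 3*exp(3*x) + C.
The condition gives C = -3*exp(6) - 3*sqrt(2) - (-3*exp(6) - 3*sqrt(2)) = 0.
So G(x) = -sqrt(2)*sqrt(2*x**2 + 1) - 3*exp(3*x).
Check: d/dx[-sqrt(2)*sqrt(2*x**2 + 1) - 3*exp(3*x)] = (-2*sqrt(2)*x - 9*sqrt(2*x**2 + 1)*exp(3*x))/sqrt(2*x**2 + 1) = G'(x).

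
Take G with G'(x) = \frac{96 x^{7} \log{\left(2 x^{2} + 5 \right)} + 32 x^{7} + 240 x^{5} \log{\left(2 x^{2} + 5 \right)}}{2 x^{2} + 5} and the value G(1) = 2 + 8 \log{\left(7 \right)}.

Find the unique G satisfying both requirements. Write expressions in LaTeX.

G(x) = 8 x^{6} \log{\left(2 x^{2} + 5 \right)} + 2

G'(x) has the shape u'v + uv' for u = 8 x^{6} and v = \log{\left(2 x^{2} + 5 \right)} — it is the derivative of the product u*v.
A general antiderivative is 8 x^{6} \log{\left(2 x^{2} + 5 \right)} + C.
The condition gives C = 2 + 8 \log{\left(7 \right)} - (8 \log{\left(7 \right)}) = 2.
So G(x) = 8 x^{6} \log{\left(2 x^{2} + 5 \right)} + 2.
Check: d/dx[8 x^{6} \log{\left(2 x^{2} + 5 \right)} + 2] = \frac{96 x^{7} \log{\left(2 x^{2} + 5 \right)} + 32 x^{7} + 240 x^{5} \log{\left(2 x^{2} + 5 \right)}}{2 x^{2} + 5} = G'(x).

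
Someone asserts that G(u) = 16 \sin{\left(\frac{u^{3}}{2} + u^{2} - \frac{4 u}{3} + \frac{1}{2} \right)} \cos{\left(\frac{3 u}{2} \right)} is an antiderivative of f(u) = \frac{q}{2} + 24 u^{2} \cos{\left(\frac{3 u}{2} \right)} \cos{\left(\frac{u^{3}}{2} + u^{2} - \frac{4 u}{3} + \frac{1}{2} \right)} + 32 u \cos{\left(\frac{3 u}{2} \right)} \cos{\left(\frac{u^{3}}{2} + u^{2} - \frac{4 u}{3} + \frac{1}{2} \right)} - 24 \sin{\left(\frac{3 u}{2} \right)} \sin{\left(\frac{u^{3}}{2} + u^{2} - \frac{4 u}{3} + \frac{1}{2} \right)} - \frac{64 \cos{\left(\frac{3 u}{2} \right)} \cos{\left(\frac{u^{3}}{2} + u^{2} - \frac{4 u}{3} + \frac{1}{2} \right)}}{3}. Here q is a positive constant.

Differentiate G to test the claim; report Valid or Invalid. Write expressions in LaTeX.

Invalid: d/du[G] - f = - \frac{q}{2}, which is not 0.

d/du[G] = 24 u^{2} \cos{\left(\frac{3 u}{2} \right)} \cos{\left(\frac{u^{3}}{2} + u^{2} - \frac{4 u}{3} + \frac{1}{2} \right)} + 32 u \cos{\left(\frac{3 u}{2} \right)} \cos{\left(\frac{u^{3}}{2} + u^{2} - \frac{4 u}{3} + \frac{1}{2} \right)} - 24 \sin{\left(\frac{3 u}{2} \right)} \sin{\left(\frac{u^{3}}{2} + u^{2} - \frac{4 u}{3} + \frac{1}{2} \right)} - \frac{64 \cos{\left(\frac{3 u}{2} \right)} \cos{\left(\frac{u^{3}}{2} + u^{2} - \frac{4 u}{3} + \frac{1}{2} \right)}}{3}
d/du[G] - f(u) = - \frac{q}{2} != 0.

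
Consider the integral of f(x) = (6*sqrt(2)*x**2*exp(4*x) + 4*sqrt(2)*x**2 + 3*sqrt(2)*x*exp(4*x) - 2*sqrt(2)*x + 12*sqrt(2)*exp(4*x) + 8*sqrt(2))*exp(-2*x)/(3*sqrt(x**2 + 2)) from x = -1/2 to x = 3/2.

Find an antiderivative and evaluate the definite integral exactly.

Recognize the product-rule pattern: f = u'v + uv' with u = 2*sqrt(2*x**2 + 4)/3, v = 3*exp(2*x)/2 - exp(-2*x), so integration by parts undoes it.
F(x) = 2*sqrt(2*x**2 + 4)*(3*exp(2*x)/2 - exp(-2*x))/3 is an antiderivative of f.
Check: d/dx[2*sqrt(2*x**2 + 4)*(3*exp(2*x)/2 - exp(-2*x))/3] = (6*sqrt(2)*x**2*exp(4*x) + 4*sqrt(2)*x**2 + 3*sqrt(2)*x*exp(4*x) - 2*sqrt(2)*x + 12*sqrt(2)*exp(4*x) + 8*sqrt(2))*exp(-2*x)/(3*sqrt(x**2 + 2)) = f(x).
F(3/2) = -sqrt(34)*exp(-3)/3 + sqrt(34)*exp(3)/2; F(-1/2) = -sqrt(2)*exp(1) + 3*sqrt(2)*exp(-1)/2.
Integral = F(3/2) - F(-1/2) = -3*sqrt(2)*exp(-1)/2 - sqrt(34)*exp(-3)/3 + sqrt(2)*exp(1) + sqrt(34)*exp(3)/2.

Antiderivative: F(x) = 2*sqrt(2*x**2 + 4)*(3*exp(2*x)/2 - exp(-2*x))/3; value = -3*sqrt(2)*exp(-1)/2 - sqrt(34)*exp(-3)/3 + sqrt(2)*exp(1) + sqrt(34)*exp(3)/2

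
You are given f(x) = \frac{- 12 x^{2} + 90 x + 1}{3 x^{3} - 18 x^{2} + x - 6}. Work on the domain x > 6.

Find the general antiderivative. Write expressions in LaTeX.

A candidate is checked by its d/dx: the result must match f(x).
Check: d/dx[- \frac{- 2 \log{\left(\frac{x}{2} - 3 \right)} + 5 \log{\left(2 x^{2} + \frac{2}{3} \right)}}{2}] = \frac{- 12 x^{2} + 90 x + 1}{3 x^{3} - 18 x^{2} + x - 6} = f(x).

F(x) = - \frac{- 2 \log{\left(\frac{x}{2} - 3 \right)} + 5 \log{\left(2 x^{2} + \frac{2}{3} \right)}}{2} + C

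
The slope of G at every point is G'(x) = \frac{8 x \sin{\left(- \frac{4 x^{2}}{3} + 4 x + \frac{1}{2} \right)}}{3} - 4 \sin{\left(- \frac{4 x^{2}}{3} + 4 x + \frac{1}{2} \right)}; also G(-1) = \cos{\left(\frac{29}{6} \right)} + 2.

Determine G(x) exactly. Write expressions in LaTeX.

G(x) = \cos{\left(- \frac{4 x^{2}}{3} + 4 x + \frac{1}{2} \right)} + 2

The substitution u = - \frac{4 x^{2}}{3} + 4 x + \frac{1}{2} works: G'(x) is exactly (dG/du)*(du/dx) for that inner function.
A general antiderivative is \cos{\left(- \frac{4 x^{2}}{3} + 4 x + \frac{1}{2} \right)} + C.
The condition gives C = \cos{\left(\frac{29}{6} \right)} + 2 - (\cos{\left(\frac{29}{6} \right)}) = 2.
So G(x) = \cos{\left(- \frac{4 x^{2}}{3} + 4 x + \frac{1}{2} \right)} + 2.
Check: d/dx[\cos{\left(- \frac{4 x^{2}}{3} + 4 x + \frac{1}{2} \right)} + 2] = \frac{8 x \sin{\left(- \frac{4 x^{2}}{3} + 4 x + \frac{1}{2} \right)}}{3} - 4 \sin{\left(- \frac{4 x^{2}}{3} + 4 x + \frac{1}{2} \right)} = G'(x).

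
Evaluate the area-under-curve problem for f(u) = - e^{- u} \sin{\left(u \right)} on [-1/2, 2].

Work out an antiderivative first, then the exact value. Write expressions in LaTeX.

Any candidate F(u) must reproduce f(u) exactly when differentiated.
F(u) = \frac{\left(\sin{\left(u \right)} + \cos{\left(u \right)}\right) e^{- u}}{2} is an antiderivative of f.
Check: d/du[\frac{\left(\sin{\left(u \right)} + \cos{\left(u \right)}\right) e^{- u}}{2}] = - e^{- u} \sin{\left(u \right)} = f(u).
F(2) = \frac{\cos{\left(2 \right)}}{2 e^{2}} + \frac{\sin{\left(2 \right)}}{2 e^{2}}; F(-1/2) = - \frac{e^{\frac{1}{2}} \sin{\left(\frac{1}{2} \right)}}{2} + \frac{e^{\frac{1}{2}} \cos{\left(\frac{1}{2} \right)}}{2}.
Integral = F(2) - F(-1/2) = - \frac{e^{\frac{1}{2}} \cos{\left(\frac{1}{2} \right)}}{2} + \frac{\cos{\left(2 \right)}}{2 e^{2}} + \frac{\sin{\left(2 \right)}}{2 e^{2}} + \frac{e^{\frac{1}{2}} \sin{\left(\frac{1}{2} \right)}}{2}.

Antiderivative: F(u) = \frac{\left(\sin{\left(u \right)} + \cos{\left(u \right)}\right) e^{- u}}{2}; value = - \frac{e^{\frac{1}{2}} \cos{\left(\frac{1}{2} \right)}}{2} + \frac{\cos{\left(2 \right)}}{2 e^{2}} + \frac{\sin{\left(2 \right)}}{2 e^{2}} + \frac{e^{\frac{1}{2}} \sin{\left(\frac{1}{2} \right)}}{2}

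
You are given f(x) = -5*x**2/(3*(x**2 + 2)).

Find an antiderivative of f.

An antiderivative is F(x) = -5*x/3 + 5*sqrt(2)*atan(sqrt(2)*x/2)/3.

A first test for any F(x): its x-derivative must equal f(x) identically.
Check: d/dx[-5*x/3 + 5*sqrt(2)*atan(sqrt(2)*x/2)/3] = -5*x**2/(3*x**2 + 6), which equals f(x).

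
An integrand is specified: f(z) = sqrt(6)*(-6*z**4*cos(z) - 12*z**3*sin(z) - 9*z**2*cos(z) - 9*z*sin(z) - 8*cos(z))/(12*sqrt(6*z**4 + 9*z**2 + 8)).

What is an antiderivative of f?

Recognize the product-rule pattern: f = u'v + uv' with u = -sqrt(z**4 + 3*z**2/2 + 4/3)/2, v = sin(z), so integration by parts undoes it.
Check: d/dz[-sqrt(z**4 + 3*z**2/2 + 4/3)*sin(z)/2] = sqrt(6)*(-6*z**4*cos(z) - 12*z**3*sin(z) - 9*z**2*cos(z) - 9*z*sin(z) - 8*cos(z))/(12*sqrt(6*z**4 + 9*z**2 + 8)) = f(z).

An antiderivative is F(z) = -sqrt(z**4 + 3*z**2/2 + 4/3)*sin(z)/2.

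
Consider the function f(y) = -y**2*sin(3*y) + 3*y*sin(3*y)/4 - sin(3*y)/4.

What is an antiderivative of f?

The integrand splits into summands that can be handled one at a time.
Check: d/dy[(36*y**2*cos(3*y) - 24*y*sin(3*y) - 27*y*cos(3*y) + 9*sin(3*y) + cos(3*y))/108] = -y**2*sin(3*y) + 3*y*sin(3*y)/4 - sin(3*y)/4 = f(y).

An antiderivative is F(y) = (36*y**2*cos(3*y) - 24*y*sin(3*y) - 27*y*cos(3*y) + 9*sin(3*y) + cos(3*y))/108.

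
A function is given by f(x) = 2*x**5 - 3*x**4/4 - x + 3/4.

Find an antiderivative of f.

An antiderivative is F(x) = x**6/3 - 3*x**5/20 - x**2/2 + 3*x/4.

Integrate term by term and add the pieces.
Check: d/dx[x**6/3 - 3*x**5/20 - x**2/2 + 3*x/4] = 2*x**5 - 3*x**4/4 - x + 3/4 = f(x).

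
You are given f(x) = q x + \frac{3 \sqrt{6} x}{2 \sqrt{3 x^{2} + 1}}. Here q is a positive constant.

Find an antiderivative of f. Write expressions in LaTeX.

Integrate term by term and add the pieces.
Check: d/dx[\frac{\sqrt{3} \left(\sqrt{3} q x^{2} + 3 \sqrt{2} \sqrt{3 x^{2} + 1}\right)}{6}] = \frac{2 q x \sqrt{3 x^{2} + 1} + 3 \sqrt{6} x}{2 \sqrt{3 x^{2} + 1}}, which equals f(x).

An antiderivative is F(x) = \frac{\sqrt{3} \left(\sqrt{3} q x^{2} + 3 \sqrt{2} \sqrt{3 x^{2} + 1}\right)}{6}.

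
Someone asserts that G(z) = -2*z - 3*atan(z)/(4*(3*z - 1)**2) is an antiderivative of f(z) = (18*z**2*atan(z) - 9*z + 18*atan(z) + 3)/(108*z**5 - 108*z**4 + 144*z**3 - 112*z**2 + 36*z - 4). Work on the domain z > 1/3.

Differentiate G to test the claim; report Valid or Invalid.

d/dz[G] = (-216*z**5 + 216*z**4 - 288*z**3 + 18*z**2*atan(z) + 224*z**2 - 81*z + 18*atan(z) + 11)/(108*z**5 - 108*z**4 + 144*z**3 - 112*z**2 + 36*z - 4)
d/dz[G] - f(z) = -2 != 0.

Invalid: d/dz[G] - f = -2, which is not 0.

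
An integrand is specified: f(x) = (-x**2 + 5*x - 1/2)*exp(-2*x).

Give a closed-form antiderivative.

An antiderivative is F(x) = (2*x**2 - 8*x - 3)*exp(-2*x)/4.

Recognize the product-rule pattern: f = u'v + uv' with u = x**2/2 - 2*x - 3/4, v = exp(-2*x), so integration by parts undoes it.
Check: d/dx[(2*x**2 - 8*x - 3)*exp(-2*x)/4] = (-2*x**2 + 10*x - 1)*exp(-2*x)/2, which equals f(x).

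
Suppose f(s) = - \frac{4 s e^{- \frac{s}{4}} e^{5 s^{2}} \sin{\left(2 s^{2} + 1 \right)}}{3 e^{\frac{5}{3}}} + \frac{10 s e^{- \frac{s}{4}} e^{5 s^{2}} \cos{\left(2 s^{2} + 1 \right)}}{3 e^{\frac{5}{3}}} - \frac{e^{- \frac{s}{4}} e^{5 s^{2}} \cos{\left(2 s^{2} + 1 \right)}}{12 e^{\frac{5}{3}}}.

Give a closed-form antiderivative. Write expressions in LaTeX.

An antiderivative is F(s) = \frac{e^{- \frac{s}{4}} e^{5 s^{2}} \cos{\left(2 s^{2} + 1 \right)}}{3 e^{\frac{5}{3}}}.

f has the shape u'v + uv' for u = \frac{\cos{\left(2 s^{2} + 1 \right)}}{3} and v = e^{5 s^{2} - \frac{s}{4} - \frac{5}{3}} — it is the derivative of the product u*v.
Check: d/ds[\frac{e^{- \frac{s}{4}} e^{5 s^{2}} \cos{\left(2 s^{2} + 1 \right)}}{3 e^{\frac{5}{3}}}] = \frac{\left(- 16 s e^{5 s^{2}} \sin{\left(2 s^{2} + 1 \right)} + 40 s e^{5 s^{2}} \cos{\left(2 s^{2} + 1 \right)} - e^{5 s^{2}} \cos{\left(2 s^{2} + 1 \right)}\right) e^{- \frac{s}{4}}}{12 e^{\frac{5}{3}}}, which equals f(s).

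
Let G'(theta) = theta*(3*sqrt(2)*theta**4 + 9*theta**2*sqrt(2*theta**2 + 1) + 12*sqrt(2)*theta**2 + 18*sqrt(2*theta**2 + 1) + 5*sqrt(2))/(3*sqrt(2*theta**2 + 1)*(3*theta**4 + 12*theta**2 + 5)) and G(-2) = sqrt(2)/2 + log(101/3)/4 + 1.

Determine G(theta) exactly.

Check a candidate G(theta) by differentiating: d/dtheta[G] must match the given G'(theta).
A general antiderivative is sqrt(theta**2 + 1/2)/3 + log(theta**4 + 4*theta**2 + 5/3)/4 + C.
The condition gives C = sqrt(2)/2 + log(101/3)/4 + 1 - (sqrt(2)/2 + log(101/3)/4) = 1.
So G(theta) = sqrt(theta**2 + 1/2)/3 + log(theta**4 + 4*theta**2 + 5/3)/4 + 1.
Check: d/dtheta[sqrt(theta**2 + 1/2)/3 + log(theta**4 + 4*theta**2 + 5/3)/4 + 1] = (3*sqrt(2)*theta**5 + 9*theta**3*sqrt(2*theta**2 + 1) + 12*sqrt(2)*theta**3 + 18*theta*sqrt(2*theta**2 + 1) + 5*sqrt(2)*theta)/(9*theta**4*sqrt(2*theta**2 + 1) + 36*theta**2*sqrt(2*theta**2 + 1) + 15*sqrt(2*theta**2 + 1)), which equals G'(theta).

G(theta) = sqrt(theta**2 + 1/2)/3 + log(theta**4 + 4*theta**2 + 5/3)/4 + 1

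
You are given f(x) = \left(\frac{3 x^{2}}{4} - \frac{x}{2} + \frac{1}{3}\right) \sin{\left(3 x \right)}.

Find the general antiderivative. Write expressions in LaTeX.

Whatever form F(x) takes, F'(x) = f(x) is non-negotiable.
Check: d/dx[\frac{- 9 x^{2} \cos{\left(3 x \right)} + 6 x \sin{\left(3 x \right)} + 6 x \cos{\left(3 x \right)} - 2 \sin{\left(3 x \right)} - 2 \cos{\left(3 x \right)}}{36}] = \frac{3 x^{2} \sin{\left(3 x \right)}}{4} - \frac{x \sin{\left(3 x \right)}}{2} + \frac{\sin{\left(3 x \right)}}{3}, which equals f(x).

F(x) = \frac{- 9 x^{2} \cos{\left(3 x \right)} + 6 x \sin{\left(3 x \right)} + 6 x \cos{\left(3 x \right)} - 2 \sin{\left(3 x \right)} - 2 \cos{\left(3 x \right)}}{36} + C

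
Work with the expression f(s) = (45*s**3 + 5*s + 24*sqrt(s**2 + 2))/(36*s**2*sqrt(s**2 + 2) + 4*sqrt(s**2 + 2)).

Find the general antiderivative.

A candidate is checked by its d/ds: the result must match f(s).
Check: d/ds[5*sqrt(s**2 + 2)/4 + 2*atan(3*s)] = (45*s**3 + 5*s + 24*sqrt(s**2 + 2))/(36*s**2*sqrt(s**2 + 2) + 4*sqrt(s**2 + 2)) = f(s).

F(s) = 5*sqrt(s**2 + 2)/4 + 2*atan(3*s) + C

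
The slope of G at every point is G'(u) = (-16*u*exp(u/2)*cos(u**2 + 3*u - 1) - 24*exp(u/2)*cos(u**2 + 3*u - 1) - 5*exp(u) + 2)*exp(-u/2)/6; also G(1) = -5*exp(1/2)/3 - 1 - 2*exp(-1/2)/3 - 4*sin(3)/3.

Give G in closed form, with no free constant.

G(u) = (-4*exp(u/2)*sin(u**2 + 3*u - 1) - 3*exp(u/2) - 5*exp(u) - 2)*exp(-u/2)/3

A first test for any G(u): its u-derivative must equal the given G'(u).
A general antiderivative is -5*exp(u/2)/3 - 4*sin(u**2 + 3*u - 1)/3 - 2*exp(-u/2)/3 + C.
The condition gives C = -5*exp(1/2)/3 - 1 - 2*exp(-1/2)/3 - 4*sin(3)/3 - (-5*exp(1/2)/3 - 2*exp(-1/2)/3 - 4*sin(3)/3) = -1.
So G(u) = (-4*exp(u/2)*sin(u**2 + 3*u - 1) - 3*exp(u/2) - 5*exp(u) - 2)*exp(-u/2)/3.
Check: d/du[(-4*exp(u/2)*sin(u**2 + 3*u - 1) - 3*exp(u/2) - 5*exp(u) - 2)*exp(-u/2)/3] = (-16*u*exp(u/2)*cos(u**2 + 3*u - 1) - 24*exp(u/2)*cos(u**2 + 3*u - 1) - 5*exp(u) + 2)*exp(-u/2)/6 = G'(u).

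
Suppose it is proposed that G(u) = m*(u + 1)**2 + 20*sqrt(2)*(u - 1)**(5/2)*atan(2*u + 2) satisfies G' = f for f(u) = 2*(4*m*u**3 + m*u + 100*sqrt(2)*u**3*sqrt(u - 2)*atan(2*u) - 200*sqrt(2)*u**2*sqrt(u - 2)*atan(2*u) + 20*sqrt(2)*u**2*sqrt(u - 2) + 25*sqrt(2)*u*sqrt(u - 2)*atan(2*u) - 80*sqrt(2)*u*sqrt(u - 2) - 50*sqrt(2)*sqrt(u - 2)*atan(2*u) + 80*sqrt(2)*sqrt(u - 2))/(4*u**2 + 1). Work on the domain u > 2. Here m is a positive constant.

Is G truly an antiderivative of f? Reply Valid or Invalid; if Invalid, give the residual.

Invalid: d/du[G] - f = (32*m*u**4 + 64*m*u**3 + 48*m*u**2 + 16*m*u + 10*m - 800*sqrt(2)*u**5*sqrt(u - 2)*atan(2*u) + 800*sqrt(2)*u**5*sqrt(u - 1)*atan(2*u + 2) - 160*sqrt(2)*u**4*sqrt(u - 2) + 800*sqrt(2)*u**4*sqrt(u - 1)*atan(2*u + 2) + 160*sqrt(2)*u**4*sqrt(u - 1) + 2000*sqrt(2)*u**3*sqrt(u - 2)*atan(2*u) + 320*sqrt(2)*u**3*sqrt(u - 2) - 400*sqrt(2)*u**3*sqrt(u - 1)*atan(2*u + 2) - 320*sqrt(2)*u**3*sqrt(u - 1) + 2000*sqrt(2)*u**2*sqrt(u - 2)*atan(2*u) + 440*sqrt(2)*u**2*sqrt(u - 2) - 800*sqrt(2)*u**2*sqrt(u - 1)*atan(2*u + 2) + 200*sqrt(2)*u**2*sqrt(u - 1) + 550*sqrt(2)*u*sqrt(u - 2)*atan(2*u) - 480*sqrt(2)*u*sqrt(u - 2) - 150*sqrt(2)*u*sqrt(u - 1)*atan(2*u + 2) - 80*sqrt(2)*u*sqrt(u - 1) + 500*sqrt(2)*sqrt(u - 2)*atan(2*u) - 800*sqrt(2)*sqrt(u - 2) - 250*sqrt(2)*sqrt(u - 1)*atan(2*u + 2) + 40*sqrt(2)*sqrt(u - 1))/(16*u**4 + 32*u**3 + 24*u**2 + 8*u + 5), which is not 0.

d/du[G] = (8*m*u**3 + 24*m*u**2 + 26*m*u + 10*m + 200*sqrt(2)*u**3*sqrt(u - 1)*atan(2*u + 2) + 200*sqrt(2)*u**2*sqrt(u - 1)*atan(2*u + 2) + 40*sqrt(2)*u**2*sqrt(u - 1) - 150*sqrt(2)*u*sqrt(u - 1)*atan(2*u + 2) - 80*sqrt(2)*u*sqrt(u - 1) - 250*sqrt(2)*sqrt(u - 1)*atan(2*u + 2) + 40*sqrt(2)*sqrt(u - 1))/(4*u**2 + 8*u + 5)
d/du[G] - f(u) = (32*m*u**4 + 64*m*u**3 + 48*m*u**2 + 16*m*u + 10*m - 800*sqrt(2)*u**5*sqrt(u - 2)*atan(2*u) + 800*sqrt(2)*u**5*sqrt(u - 1)*atan(2*u + 2) - 160*sqrt(2)*u**4*sqrt(u - 2) + 800*sqrt(2)*u**4*sqrt(u - 1)*atan(2*u + 2) + 160*sqrt(2)*u**4*sqrt(u - 1) + 2000*sqrt(2)*u**3*sqrt(u - 2)*atan(2*u) + 320*sqrt(2)*u**3*sqrt(u - 2) - 400*sqrt(2)*u**3*sqrt(u - 1)*atan(2*u + 2) - 320*sqrt(2)*u**3*sqrt(u - 1) + 2000*sqrt(2)*u**2*sqrt(u - 2)*atan(2*u) + 440*sqrt(2)*u**2*sqrt(u - 2) - 800*sqrt(2)*u**2*sqrt(u - 1)*atan(2*u + 2) + 200*sqrt(2)*u**2*sqrt(u - 1) + 550*sqrt(2)*u*sqrt(u - 2)*atan(2*u) - 480*sqrt(2)*u*sqrt(u - 2) - 150*sqrt(2)*u*sqrt(u - 1)*atan(2*u + 2) - 80*sqrt(2)*u*sqrt(u - 1) + 500*sqrt(2)*sqrt(u - 2)*atan(2*u) - 800*sqrt(2)*sqrt(u - 2) - 250*sqrt(2)*sqrt(u - 1)*atan(2*u + 2) + 40*sqrt(2)*sqrt(u - 1))/(16*u**4 + 32*u**3 + 24*u**2 + 8*u + 5) != 0.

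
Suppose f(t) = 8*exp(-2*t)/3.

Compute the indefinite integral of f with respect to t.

A candidate is checked by its d/dt: the result must match f(t).
Check: d/dt[-4*exp(-2*t)/3] = 8*exp(-2*t)/3 = f(t).

F(t) = -4*exp(-2*t)/3 + C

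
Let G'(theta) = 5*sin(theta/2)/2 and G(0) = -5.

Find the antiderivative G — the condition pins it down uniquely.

Check a candidate G(theta) by differentiating: d/dtheta[G] must match the given G'(theta).
A general antiderivative is -5*cos(theta/2) + C.
The condition gives C = -5 - (-5) = 0.
So G(theta) = -5*cos(theta/2).
Check: d/dtheta[-5*cos(theta/2)] = 5*sin(theta/2)/2 = G'(theta).

G(theta) = -5*cos(theta/2)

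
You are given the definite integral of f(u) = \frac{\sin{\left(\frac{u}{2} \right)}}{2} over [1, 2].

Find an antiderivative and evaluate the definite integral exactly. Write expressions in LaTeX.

Antiderivative: F(u) = - \cos{\left(\frac{u}{2} \right)}; value = - \cos{\left(1 \right)} + \cos{\left(\frac{1}{2} \right)}

For F(u) to be correct the identity F'(u) - f(u) = 0 must hold.
F(u) = - \cos{\left(\frac{u}{2} \right)} is an antiderivative of f.
Check: d/du[- \cos{\left(\frac{u}{2} \right)}] = \frac{\sin{\left(\frac{u}{2} \right)}}{2} = f(u).
F(2) = - \cos{\left(1 \right)}; F(1) = - \cos{\left(\frac{1}{2} \right)}.
Integral = F(2) - F(1) = - \cos{\left(1 \right)} + \cos{\left(\frac{1}{2} \right)}.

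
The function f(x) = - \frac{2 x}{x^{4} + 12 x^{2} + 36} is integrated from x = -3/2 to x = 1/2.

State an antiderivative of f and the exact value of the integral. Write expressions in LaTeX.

f matches the chain-rule pattern g'(h)*h' with inner function h(x) = x^{2} + 6; substituting u = h(x) collapses the integral.
F(x) = \frac{1}{x^{2} + 6} is an antiderivative of f.
Check: d/dx[\frac{1}{x^{2} + 6}] = - \frac{2 x}{x^{4} + 12 x^{2} + 36} = f(x).
F(1/2) = \frac{4}{25}; F(-3/2) = \frac{4}{33}.
Integral = F(1/2) - F(-3/2) = \frac{32}{825}.

Antiderivative: F(x) = \frac{1}{x^{2} + 6}; value = \frac{32}{825}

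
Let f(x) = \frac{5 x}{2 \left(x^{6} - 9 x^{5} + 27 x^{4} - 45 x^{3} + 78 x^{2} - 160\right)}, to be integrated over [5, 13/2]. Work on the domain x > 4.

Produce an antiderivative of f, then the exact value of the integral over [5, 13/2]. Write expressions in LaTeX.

Factor the denominator (2 \left(x - 4\right)^{2} \left(x - 2\right) \left(x + 1\right) \left(x^{2} + 5\right)) and decompose: f = - \frac{5 \left(13 x - 25\right)}{5292 \left(x^{2} + 5\right)} + \frac{1}{180 \left(x + 1\right)} + \frac{5}{108 \left(x - 2\right)} - \frac{349}{8820 \left(x - 4\right)} + \frac{1}{21 \left(x - 4\right)^{2}}; each piece integrates to a log, atan, or power term.
F(x) = \frac{- 2094 x \log{\left(x - 4 \right)} + 2450 x \log{\left(x - 2 \right)} + 294 x \log{\left(x + 1 \right)} - 325 x \log{\left(x^{2} + 5 \right)} + 250 \sqrt{5} x \operatorname{atan}{\left(\frac{\sqrt{5} x}{5} \right)} + 8376 \log{\left(x - 4 \right)} - 9800 \log{\left(x - 2 \right)} - 1176 \log{\left(x + 1 \right)} + 1300 \log{\left(x^{2} + 5 \right)} - 1000 \sqrt{5} \operatorname{atan}{\left(\frac{\sqrt{5} x}{5} \right)} - 2520}{52920 \left(x - 4\right)} is an antiderivative of f.
Check: d/dx[\frac{- 2094 x \log{\left(x - 4 \right)} + 2450 x \log{\left(x - 2 \right)} + 294 x \log{\left(x + 1 \right)} - 325 x \log{\left(x^{2} + 5 \right)} + 250 \sqrt{5} x \operatorname{atan}{\left(\frac{\sqrt{5} x}{5} \right)} + 8376 \log{\left(x - 4 \right)} - 9800 \log{\left(x - 2 \right)} - 1176 \log{\left(x + 1 \right)} + 1300 \log{\left(x^{2} + 5 \right)} - 1000 \sqrt{5} \operatorname{atan}{\left(\frac{\sqrt{5} x}{5} \right)} - 2520}{52920 \left(x - 4\right)}] = \frac{5 x}{2 x^{6} - 18 x^{5} + 54 x^{4} - 90 x^{3} + 156 x^{2} - 320}, which equals f(x).
F(13/2) = - \frac{349 \log{\left(\frac{5}{2} \right)}}{8820} - \frac{65 \log{\left(\frac{189}{4} \right)}}{10584} - \frac{2}{105} + \frac{\log{\left(\frac{15}{2} \right)}}{180} + \frac{25 \sqrt{5} \operatorname{atan}{\left(\frac{13 \sqrt{5}}{10} \right)}}{5292} + \frac{5 \log{\left(\frac{9}{2} \right)}}{108}; F(5) = - \frac{1}{21} - \frac{65 \log{\left(30 \right)}}{10584} + \frac{\log{\left(6 \right)}}{180} + \frac{25 \sqrt{5} \operatorname{atan}{\left(\sqrt{5} \right)}}{5292} + \frac{5 \log{\left(3 \right)}}{108}.
Integral = F(13/2) - F(5) = - \frac{5 \log{\left(3 \right)}}{108} - \frac{349 \log{\left(\frac{5}{2} \right)}}{8820} - \frac{65 \log{\left(\frac{189}{4} \right)}}{10584} - \frac{25 \sqrt{5} \operatorname{atan}{\left(\sqrt{5} \right)}}{5292} - \frac{\log{\left(6 \right)}}{180} + \frac{\log{\left(\frac{15}{2} \right)}}{180} + \frac{25 \sqrt{5} \operatorname{atan}{\left(\frac{13 \sqrt{5}}{10} \right)}}{5292} + \frac{65 \log{\left(30 \right)}}{10584} + \frac{1}{35} + \frac{5 \log{\left(\frac{9}{2} \right)}}{108}.

Antiderivative: F(x) = \frac{- 2094 x \log{\left(x - 4 \right)} + 2450 x \log{\left(x - 2 \right)} + 294 x \log{\left(x + 1 \right)} - 325 x \log{\left(x^{2} + 5 \right)} + 250 \sqrt{5} x \operatorname{atan}{\left(\frac{\sqrt{5} x}{5} \right)} + 8376 \log{\left(x - 4 \right)} - 9800 \log{\left(x - 2 \right)} - 1176 \log{\left(x + 1 \right)} + 1300 \log{\left(x^{2} + 5 \right)} - 1000 \sqrt{5} \operatorname{atan}{\left(\frac{\sqrt{5} x}{5} \right)} - 2520}{52920 \left(x - 4\right)}; value = - \frac{5 \log{\left(3 \right)}}{108} - \frac{349 \log{\left(\frac{5}{2} \right)}}{8820} - \frac{65 \log{\left(\frac{189}{4} \right)}}{10584} - \frac{25 \sqrt{5} \operatorname{atan}{\left(\sqrt{5} \right)}}{5292} - \frac{\log{\left(6 \right)}}{180} + \frac{\log{\left(\frac{15}{2} \right)}}{180} + \frac{25 \sqrt{5} \operatorname{atan}{\left(\frac{13 \sqrt{5}}{10} \right)}}{5292} + \frac{65 \log{\left(30 \right)}}{10584} + \frac{1}{35} + \frac{5 \log{\left(\frac{9}{2} \right)}}{108}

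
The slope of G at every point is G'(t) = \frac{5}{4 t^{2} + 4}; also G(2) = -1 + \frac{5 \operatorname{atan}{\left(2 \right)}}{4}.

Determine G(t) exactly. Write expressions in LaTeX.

G(t) = \frac{5 \operatorname{atan}{\left(t \right)} - 4}{4}

A first test for any G(t): its t-derivative must equal the given G'(t).
A general antiderivative is \frac{5 \operatorname{atan}{\left(t \right)}}{4} + C.
The condition gives C = -1 + \frac{5 \operatorname{atan}{\left(2 \right)}}{4} - (\frac{5 \operatorname{atan}{\left(2 \right)}}{4}) = -1.
So G(t) = \frac{5 \operatorname{atan}{\left(t \right)} - 4}{4}.
Check: d/dt[\frac{5 \operatorname{atan}{\left(t \right)} - 4}{4}] = \frac{5}{4 t^{2} + 4} = G'(t).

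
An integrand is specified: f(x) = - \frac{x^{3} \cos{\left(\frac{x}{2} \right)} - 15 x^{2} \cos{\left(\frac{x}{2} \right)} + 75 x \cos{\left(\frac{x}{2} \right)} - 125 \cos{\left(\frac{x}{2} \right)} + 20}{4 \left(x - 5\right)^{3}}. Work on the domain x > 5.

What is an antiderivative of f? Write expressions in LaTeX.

Since d/dx undoes antidifferentiation here, F'(x) = f(x) is required of F(x).
Check: d/dx[\frac{- \left(x - 5\right)^{2} \sin{\left(\frac{x}{2} \right)} + 5}{2 \left(x - 5\right)^{2}}] = \frac{- x^{3} \cos{\left(\frac{x}{2} \right)} + 15 x^{2} \cos{\left(\frac{x}{2} \right)} - 75 x \cos{\left(\frac{x}{2} \right)} + 125 \cos{\left(\frac{x}{2} \right)} - 20}{4 x^{3} - 60 x^{2} + 300 x - 500}, which equals f(x).

An antiderivative is F(x) = \frac{- \left(x - 5\right)^{2} \sin{\left(\frac{x}{2} \right)} + 5}{2 \left(x - 5\right)^{2}}.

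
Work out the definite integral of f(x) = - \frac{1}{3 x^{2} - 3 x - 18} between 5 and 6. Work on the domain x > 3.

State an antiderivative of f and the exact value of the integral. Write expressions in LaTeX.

Factor the denominator (3 \left(x - 3\right) \left(x + 2\right)) and decompose: f = \frac{1}{15 \left(x + 2\right)} - \frac{1}{15 \left(x - 3\right)}; each piece integrates to a log, atan, or power term.
F(x) = - \frac{\log{\left(x - 3 \right)}}{15} + \frac{\log{\left(x + 2 \right)}}{15} is an antiderivative of f.
Check: d/dx[- \frac{\log{\left(x - 3 \right)}}{15} + \frac{\log{\left(x + 2 \right)}}{15}] = - \frac{1}{3 x^{2} - 3 x - 18} = f(x).
F(6) = - \frac{\log{\left(3 \right)}}{15} + \frac{\log{\left(8 \right)}}{15}; F(5) = - \frac{\log{\left(2 \right)}}{15} + \frac{\log{\left(7 \right)}}{15}.
Integral = F(6) - F(5) = - \frac{\log{\left(7 \right)}}{15} - \frac{\log{\left(3 \right)}}{15} + \frac{\log{\left(2 \right)}}{15} + \frac{\log{\left(8 \right)}}{15}.

Antiderivative: F(x) = - \frac{\log{\left(x - 3 \right)}}{15} + \frac{\log{\left(x + 2 \right)}}{15}; value = - \frac{\log{\left(7 \right)}}{15} - \frac{\log{\left(3 \right)}}{15} + \frac{\log{\left(2 \right)}}{15} + \frac{\log{\left(8 \right)}}{15}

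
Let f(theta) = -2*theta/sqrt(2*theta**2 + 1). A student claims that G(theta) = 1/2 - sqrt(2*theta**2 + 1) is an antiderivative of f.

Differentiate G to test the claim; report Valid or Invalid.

Valid - differentiating G returns exactly f.

d/dtheta[G] = -2*theta/sqrt(2*theta**2 + 1)
This equals f(theta) exactly, so the claim holds.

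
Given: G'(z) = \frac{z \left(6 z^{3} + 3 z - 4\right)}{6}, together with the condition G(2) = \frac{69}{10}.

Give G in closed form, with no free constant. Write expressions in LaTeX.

Any candidate G(z) must reproduce the stated G'(z) exactly.
A general antiderivative is \frac{z^{5}}{5} + \frac{z^{3}}{6} - \frac{z^{2}}{3} + C.
The condition gives C = \frac{69}{10} - (\frac{32}{5}) = \frac{1}{2}.
So G(z) = \frac{6 z^{5} + 5 z^{3} - 10 z^{2} + 15}{30}.
Check: d/dz[\frac{6 z^{5} + 5 z^{3} - 10 z^{2} + 15}{30}] = z^{4} + \frac{z^{2}}{2} - \frac{2 z}{3}, which equals G'(z).

G(z) = \frac{6 z^{5} + 5 z^{3} - 10 z^{2} + 15}{30}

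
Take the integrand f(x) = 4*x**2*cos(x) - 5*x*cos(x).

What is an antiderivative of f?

An antiderivative is F(x) = 4*x**2*sin(x) - 5*x*sin(x) + 8*x*cos(x) - 8*sin(x) - 5*cos(x).

The integrand splits into summands that can be handled one at a time.
Check: d/dx[4*x**2*sin(x) - 5*x*sin(x) + 8*x*cos(x) - 8*sin(x) - 5*cos(x)] = 4*x**2*cos(x) - 5*x*cos(x) = f(x).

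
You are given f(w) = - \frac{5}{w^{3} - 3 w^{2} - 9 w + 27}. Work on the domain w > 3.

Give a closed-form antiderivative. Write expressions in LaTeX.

An antiderivative is F(w) = \frac{5 \log{\left(w - 3 \right)}}{36} - \frac{5 \log{\left(w + 3 \right)}}{36} + \frac{5}{6 w - 18}.

The denominator factors as \left(w - 3\right)^{2} \left(w + 3\right); partial fractions split f into directly integrable pieces: - \frac{5}{36 \left(w + 3\right)} + \frac{5}{36 \left(w - 3\right)} - \frac{5}{6 \left(w - 3\right)^{2}}.
Check: d/dw[\frac{5 \log{\left(w - 3 \right)}}{36} - \frac{5 \log{\left(w + 3 \right)}}{36} + \frac{5}{6 w - 18}] = - \frac{5}{w^{3} - 3 w^{2} - 9 w + 27} = f(w).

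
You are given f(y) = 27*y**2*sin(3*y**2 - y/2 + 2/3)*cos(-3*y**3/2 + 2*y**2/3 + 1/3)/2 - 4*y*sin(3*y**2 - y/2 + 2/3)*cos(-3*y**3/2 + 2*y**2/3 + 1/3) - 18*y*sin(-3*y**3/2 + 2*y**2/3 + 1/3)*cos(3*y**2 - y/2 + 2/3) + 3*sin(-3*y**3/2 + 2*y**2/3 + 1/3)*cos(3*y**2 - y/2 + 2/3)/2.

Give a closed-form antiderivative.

An antiderivative is F(y) = -3*sin(3*y**2 - y/2 + 2/3)*sin(-3*y**3/2 + 2*y**2/3 + 1/3).

f has the shape u'v + uv' for u = -3*sin(-3*y**3/2 + 2*y**2/3 + 1/3) and v = sin(3*y**2 - y/2 + 2/3) — it is the derivative of the product u*v.
Check: d/dy[-3*sin(3*y**2 - y/2 + 2/3)*sin(-3*y**3/2 + 2*y**2/3 + 1/3)] = 27*y**2*sin(3*y**2 - y/2 + 2/3)*cos(-3*y**3/2 + 2*y**2/3 + 1/3)/2 - 4*y*sin(3*y**2 - y/2 + 2/3)*cos(-3*y**3/2 + 2*y**2/3 + 1/3) - 18*y*sin(-3*y**3/2 + 2*y**2/3 + 1/3)*cos(3*y**2 - y/2 + 2/3) + 3*sin(-3*y**3/2 + 2*y**2/3 + 1/3)*cos(3*y**2 - y/2 + 2/3)/2 = f(y).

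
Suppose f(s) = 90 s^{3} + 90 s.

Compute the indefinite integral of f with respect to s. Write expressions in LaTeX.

F(s) = \frac{45 s^{4}}{2} + 45 s^{2} + C

f matches the chain-rule pattern g'(h)*h' with inner function h(s) = - 3 s^{2} - 3; substituting u = h(s) collapses the integral.
Check: d/ds[\frac{45 s^{4}}{2} + 45 s^{2}] = 90 s^{3} + 90 s = f(s).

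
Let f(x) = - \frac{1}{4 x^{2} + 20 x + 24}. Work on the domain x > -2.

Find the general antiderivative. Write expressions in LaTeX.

The denominator factors as 4 \left(x + 2\right) \left(x + 3\right); partial fractions split f into directly integrable pieces: \frac{1}{4 \left(x + 3\right)} - \frac{1}{4 \left(x + 2\right)}.
Check: d/dx[- \frac{\log{\left(x + 2 \right)}}{4} + \frac{\log{\left(x + 3 \right)}}{4}] = - \frac{1}{4 x^{2} + 20 x + 24} = f(x).

F(x) = - \frac{\log{\left(x + 2 \right)}}{4} + \frac{\log{\left(x + 3 \right)}}{4} + C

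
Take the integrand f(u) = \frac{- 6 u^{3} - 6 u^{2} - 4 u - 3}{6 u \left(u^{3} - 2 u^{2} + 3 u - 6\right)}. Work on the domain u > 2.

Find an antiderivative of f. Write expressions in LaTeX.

Factor the denominator (6 u \left(u - 2\right) \left(u^{2} + 3\right)) and decompose: f = - \frac{4 u + 43}{42 \left(u^{2} + 3\right)} - \frac{83}{84 \left(u - 2\right)} + \frac{1}{12 u}; each piece integrates to a log, atan, or power term.
Check: d/du[\frac{\log{\left(u \right)}}{12} - \frac{83 \log{\left(u - 2 \right)}}{84} - \frac{\log{\left(u^{2} + 3 \right)}}{21} - \frac{43 \sqrt{3} \operatorname{atan}{\left(\frac{\sqrt{3} u}{3} \right)}}{126}] = \frac{- 6 u^{3} - 6 u^{2} - 4 u - 3}{6 u^{4} - 12 u^{3} + 18 u^{2} - 36 u}, which equals f(u).

An antiderivative is F(u) = \frac{\log{\left(u \right)}}{12} - \frac{83 \log{\left(u - 2 \right)}}{84} - \frac{\log{\left(u^{2} + 3 \right)}}{21} - \frac{43 \sqrt{3} \operatorname{atan}{\left(\frac{\sqrt{3} u}{3} \right)}}{126}.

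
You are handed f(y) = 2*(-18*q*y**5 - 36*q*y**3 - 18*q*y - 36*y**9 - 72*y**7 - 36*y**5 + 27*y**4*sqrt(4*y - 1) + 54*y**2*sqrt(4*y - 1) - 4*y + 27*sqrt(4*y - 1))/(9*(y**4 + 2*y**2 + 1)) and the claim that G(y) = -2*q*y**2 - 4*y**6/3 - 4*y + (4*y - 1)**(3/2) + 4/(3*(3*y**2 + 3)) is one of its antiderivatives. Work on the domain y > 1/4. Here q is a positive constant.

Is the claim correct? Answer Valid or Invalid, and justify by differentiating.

Invalid: d/dy[G] - f = -4, which is not 0.

d/dy[G] = (-36*q*y**5 - 72*q*y**3 - 36*q*y - 72*y**9 - 144*y**7 - 72*y**5 + 54*y**4*sqrt(4*y - 1) - 36*y**4 + 108*y**2*sqrt(4*y - 1) - 72*y**2 - 8*y + 54*sqrt(4*y - 1) - 36)/(9*y**4 + 18*y**2 + 9)
d/dy[G] - f(y) = -4 != 0.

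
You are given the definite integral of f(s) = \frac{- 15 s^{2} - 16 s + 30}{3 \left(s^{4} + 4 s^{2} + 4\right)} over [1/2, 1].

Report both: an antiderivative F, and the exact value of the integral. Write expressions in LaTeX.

Antiderivative: F(s) = \frac{15 s + 8}{3 s^{2} + 6}; value = \frac{7}{27}

f has the shape u'v + uv' for u = \frac{1}{\frac{s^{2}}{2} + 1} and v = \frac{5 s}{2} + \frac{4}{3} — it is the derivative of the product u*v.
F(s) = \frac{15 s + 8}{3 s^{2} + 6} is an antiderivative of f.
Check: d/ds[\frac{15 s + 8}{3 s^{2} + 6}] = \frac{- 15 s^{2} - 16 s + 30}{3 s^{4} + 12 s^{2} + 12}, which equals f(s).
F(1) = \frac{23}{9}; F(1/2) = \frac{62}{27}.
Integral = F(1) - F(1/2) = \frac{7}{27}.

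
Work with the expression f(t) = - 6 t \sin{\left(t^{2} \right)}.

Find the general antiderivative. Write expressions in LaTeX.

F(t) = 3 \cos{\left(t^{2} \right)} + C

Any candidate F(t) must reproduce f(t) exactly when differentiated.
Check: d/dt[3 \cos{\left(t^{2} \right)}] = - 6 t \sin{\left(t^{2} \right)} = f(t).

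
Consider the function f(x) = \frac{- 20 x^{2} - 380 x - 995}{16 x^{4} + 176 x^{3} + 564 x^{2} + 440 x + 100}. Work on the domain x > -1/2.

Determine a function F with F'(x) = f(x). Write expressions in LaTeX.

Differentiate the proposed F(x) back; it has to land on f(x) exactly.
Check: d/dx[- \frac{5}{4 x + 20} + \frac{5}{2 x + 1}] = \frac{- 20 x^{2} - 380 x - 995}{16 x^{4} + 176 x^{3} + 564 x^{2} + 440 x + 100} = f(x).

An antiderivative is F(x) = - \frac{5}{4 x + 20} + \frac{5}{2 x + 1}.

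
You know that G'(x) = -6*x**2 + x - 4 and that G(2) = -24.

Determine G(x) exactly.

G(x) = -2*x**3 + x**2/2 - 4*x - 2

Integrate term by term and add the pieces.
A general antiderivative is -2*x**3 + x**2/2 - 4*x - 1 + C.
The condition gives C = -24 - (-23) = -1.
So G(x) = -2*x**3 + x**2/2 - 4*x - 2.
Check: d/dx[-2*x**3 + x**2/2 - 4*x - 2] = -6*x**2 + x - 4 = G'(x).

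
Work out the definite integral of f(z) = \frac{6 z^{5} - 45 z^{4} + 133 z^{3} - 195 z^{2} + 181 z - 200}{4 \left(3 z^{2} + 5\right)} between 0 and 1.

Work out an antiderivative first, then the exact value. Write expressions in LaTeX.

Antiderivative: F(z) = \frac{z^{4}}{8} - \frac{5 z^{3}}{4} + \frac{41 z^{2}}{8} - 10 z - \log{\left(z^{2} + \frac{5}{3} \right)}; value = -6 - \log{\left(\frac{8}{3} \right)} + \log{\left(\frac{5}{3} \right)}

Recover f(z) by differentiating a candidate F(z); any mismatch rules it out.
F(z) = \frac{z^{4}}{8} - \frac{5 z^{3}}{4} + \frac{41 z^{2}}{8} - 10 z - \log{\left(z^{2} + \frac{5}{3} \right)} is an antiderivative of f.
Check: d/dz[\frac{z^{4}}{8} - \frac{5 z^{3}}{4} + \frac{41 z^{2}}{8} - 10 z - \log{\left(z^{2} + \frac{5}{3} \right)}] = \frac{6 z^{5} - 45 z^{4} + 133 z^{3} - 195 z^{2} + 181 z - 200}{12 z^{2} + 20}, which equals f(z).
F(1) = -6 - \log{\left(\frac{8}{3} \right)}; F(0) = - \log{\left(\frac{5}{3} \right)}.
Integral = F(1) - F(0) = -6 - \log{\left(\frac{8}{3} \right)} + \log{\left(\frac{5}{3} \right)}.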